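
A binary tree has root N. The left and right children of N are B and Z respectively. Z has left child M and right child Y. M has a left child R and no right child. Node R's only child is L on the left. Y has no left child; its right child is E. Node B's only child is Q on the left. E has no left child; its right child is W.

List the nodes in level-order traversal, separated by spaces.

N B Z Q M Y R E L W

Level-order visits nodes level by level from the root, left to right within each level.
Level 0: N
Level 1: B, Z
Level 2: Q, M, Y
Level 3: R, E
Level 4: L, W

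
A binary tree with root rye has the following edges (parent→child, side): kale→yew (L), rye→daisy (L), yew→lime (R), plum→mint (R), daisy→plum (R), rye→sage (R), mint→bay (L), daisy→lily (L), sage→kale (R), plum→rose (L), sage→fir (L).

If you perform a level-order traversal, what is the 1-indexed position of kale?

7

Level-order visits nodes level by level from the root, left to right within each level.
Level 0: rye
Level 1: daisy, sage
Level 2: lily, plum, fir, kale
Level 3: rose, mint, yew
Level 4: bay, lime
Full level-order sequence: rye, daisy, sage, lily, plum, fir, kale, rose, mint, yew, bay, lime.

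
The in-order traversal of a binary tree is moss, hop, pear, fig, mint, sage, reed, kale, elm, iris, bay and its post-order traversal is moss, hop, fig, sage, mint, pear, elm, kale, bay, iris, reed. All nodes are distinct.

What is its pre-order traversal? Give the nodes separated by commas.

The last element of post-order is the root; it splits in-order into left and right subtrees.
Root reed: left subtree has 6 nodes {moss, hop, pear, fig, mint, sage}, right has 4 {kale, elm, iris, bay}.
  Root pear: left subtree has 2 nodes {moss, hop}, right has 3 {fig, mint, sage}.
    Root hop: left subtree has 1 node {moss}, right has 0 { }.
    Root mint: left subtree has 1 node {fig}, right has 1 {sage}.
  Root iris: left subtree has 2 nodes {kale, elm}, right has 1 {bay}.
    Root kale: left subtree has 0 nodes { }, right has 1 {elm}.

reed, pear, hop, moss, mint, fig, sage, iris, kale, elm, bay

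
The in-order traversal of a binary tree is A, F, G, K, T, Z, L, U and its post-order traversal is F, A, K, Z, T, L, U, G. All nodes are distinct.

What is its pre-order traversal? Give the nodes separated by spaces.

G A F U L T K Z

The last element of post-order is the root; it splits in-order into left and right subtrees.
Root G: left subtree has 2 nodes {A, F}, right has 5 {K, T, Z, L, U}.
  Root A: left subtree has 0 nodes { }, right has 1 {F}.
  Root U: left subtree has 4 nodes {K, T, Z, L}, right has 0 { }.
    Root L: left subtree has 3 nodes {K, T, Z}, right has 0 { }.
      Root T: left subtree has 1 node {K}, right has 1 {Z}.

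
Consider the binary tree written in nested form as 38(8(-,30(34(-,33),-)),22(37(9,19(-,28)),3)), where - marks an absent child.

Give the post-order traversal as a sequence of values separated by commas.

33, 34, 30, 8, 9, 28, 19, 37, 3, 22, 38

Post-order visits the left subtree, then the right subtree, then the node.
At 38: go left to 8.
  At 8: no left child.
  At 8: go right to 30.
    At 30: go left to 34.
      At 34: no left child.
      At 34: go right to 33.
        33 is a leaf — visit 33.
      Visit 34.
    At 30: no right child.
    Visit 30.
  Visit 8.
At 38: go right to 22.
  At 22: go left to 37.
    At 37: go left to 9.
      9 is a leaf — visit 9.
    At 37: go right to 19.
      At 19: no left child.
      At 19: go right to 28.
        28 is a leaf — visit 28.
      Visit 19.
    Visit 37.
  At 22: go right to 3.
    3 is a leaf — visit 3.
  Visit 22.
Visit 38.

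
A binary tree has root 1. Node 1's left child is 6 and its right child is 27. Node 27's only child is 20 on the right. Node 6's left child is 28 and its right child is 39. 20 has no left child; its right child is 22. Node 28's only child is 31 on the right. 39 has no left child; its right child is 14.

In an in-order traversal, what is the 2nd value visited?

31

In-order visits the left subtree, then the node, then the right subtree.
At 1: go left to 6.
  At 6: go left to 28.
    At 28: no left child.
    Visit 28.
    At 28: go right to 31.
      31 is a leaf — visit 31.
  Visit 6.
  At 6: go right to 39.
    At 39: no left child.
    Visit 39.
    At 39: go right to 14.
      14 is a leaf — visit 14.
Visit 1.
At 1: go right to 27.
  At 27: no left child.
  Visit 27.
  At 27: go right to 20.
    At 20: no left child.
    Visit 20.
    At 20: go right to 22.
      22 is a leaf — visit 22.
Full in-order sequence: 28, 31, 6, 39, 14, 1, 27, 20, 22.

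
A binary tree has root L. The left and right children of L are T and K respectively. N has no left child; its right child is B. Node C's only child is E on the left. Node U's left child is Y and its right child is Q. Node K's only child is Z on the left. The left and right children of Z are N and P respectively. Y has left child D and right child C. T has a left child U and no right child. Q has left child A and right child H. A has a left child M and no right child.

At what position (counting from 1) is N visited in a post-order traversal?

12

Post-order visits the left subtree, then the right subtree, then the node.
At L: go left to T.
  At T: go left to U.
    At U: go left to Y.
      At Y: go left to D.
        D is a leaf — visit D.
      At Y: go right to C.
        At C: go left to E.
          E is a leaf — visit E.
        At C: no right child.
        Visit C.
      Visit Y.
    At U: go right to Q.
      At Q: go left to A.
        At A: go left to M.
          M is a leaf — visit M.
        At A: no right child.
        Visit A.
      At Q: go right to H.
        H is a leaf — visit H.
      Visit Q.
    Visit U.
  At T: no right child.
  Visit T.
At L: go right to K.
  At K: go left to Z.
    At Z: go left to N.
      At N: no left child.
      At N: go right to B.
        B is a leaf — visit B.
      Visit N.
    At Z: go right to P.
      P is a leaf — visit P.
    Visit Z.
  At K: no right child.
  Visit K.
Visit L.
Full post-order sequence: D, E, C, Y, M, A, H, Q, U, T, B, N, P, Z, K, L.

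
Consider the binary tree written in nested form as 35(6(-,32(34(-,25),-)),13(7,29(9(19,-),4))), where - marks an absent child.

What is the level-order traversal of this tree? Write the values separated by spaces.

Level-order visits nodes level by level from the root, left to right within each level.
Level 0: 35
Level 1: 6, 13
Level 2: 32, 7, 29
Level 3: 34, 9, 4
Level 4: 25, 19

35 6 13 32 7 29 34 9 4 25 19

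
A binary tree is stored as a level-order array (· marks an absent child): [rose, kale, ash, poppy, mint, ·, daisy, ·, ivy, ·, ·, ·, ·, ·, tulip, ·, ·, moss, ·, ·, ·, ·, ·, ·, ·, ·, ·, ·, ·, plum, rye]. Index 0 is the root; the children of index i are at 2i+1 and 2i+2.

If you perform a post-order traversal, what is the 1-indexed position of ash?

Post-order visits the left subtree, then the right subtree, then the node.
At rose: go left to kale.
  At kale: go left to poppy.
    At poppy: no left child.
    At poppy: go right to ivy.
      At ivy: go left to moss.
        moss is a leaf — visit moss.
      At ivy: no right child.
      Visit ivy.
    Visit poppy.
  At kale: go right to mint.
    mint is a leaf — visit mint.
  Visit kale.
At rose: go right to ash.
  At ash: no left child.
  At ash: go right to daisy.
    At daisy: no left child.
    At daisy: go right to tulip.
      At tulip: go left to plum.
        plum is a leaf — visit plum.
      At tulip: go right to rye.
        rye is a leaf — visit rye.
      Visit tulip.
    Visit daisy.
  Visit ash.
Visit rose.
Full post-order sequence: moss, ivy, poppy, mint, kale, plum, rye, tulip, daisy, ash, rose.

10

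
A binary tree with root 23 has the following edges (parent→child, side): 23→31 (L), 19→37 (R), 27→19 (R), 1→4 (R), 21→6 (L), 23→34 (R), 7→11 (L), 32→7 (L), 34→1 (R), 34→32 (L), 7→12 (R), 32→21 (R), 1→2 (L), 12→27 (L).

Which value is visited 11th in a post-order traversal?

2

Post-order visits the left subtree, then the right subtree, then the node.
At 23: go left to 31.
  31 is a leaf — visit 31.
At 23: go right to 34.
  At 34: go left to 32.
    At 32: go left to 7.
      At 7: go left to 11.
        11 is a leaf — visit 11.
      At 7: go right to 12.
        At 12: go left to 27.
          At 27: no left child.
          At 27: go right to 19.
            At 19: no left child.
            At 19: go right to 37.
              37 is a leaf — visit 37.
            Visit 19.
          Visit 27.
        At 12: no right child.
        Visit 12.
      Visit 7.
    At 32: go right to 21.
      At 21: go left to 6.
        6 is a leaf — visit 6.
      At 21: no right child.
      Visit 21.
    Visit 32.
  At 34: go right to 1.
    At 1: go left to 2.
      2 is a leaf — visit 2.
    At 1: go right to 4.
      4 is a leaf — visit 4.
    Visit 1.
  Visit 34.
Visit 23.
Full post-order sequence: 31, 11, 37, 19, 27, 12, 7, 6, 21, 32, 2, 4, 1, 34, 23.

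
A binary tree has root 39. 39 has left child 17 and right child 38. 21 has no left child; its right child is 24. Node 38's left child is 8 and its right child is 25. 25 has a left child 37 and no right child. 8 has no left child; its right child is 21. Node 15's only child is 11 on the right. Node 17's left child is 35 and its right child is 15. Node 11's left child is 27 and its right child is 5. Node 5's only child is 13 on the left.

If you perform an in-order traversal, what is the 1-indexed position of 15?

3

In-order visits the left subtree, then the node, then the right subtree.
At 39: go left to 17.
  At 17: go left to 35.
    35 is a leaf — visit 35.
  Visit 17.
  At 17: go right to 15.
    At 15: no left child.
    Visit 15.
    At 15: go right to 11.
      At 11: go left to 27.
        27 is a leaf — visit 27.
      Visit 11.
      At 11: go right to 5.
        At 5: go left to 13.
          13 is a leaf — visit 13.
        Visit 5.
        At 5: no right child.
Visit 39.
At 39: go right to 38.
  At 38: go left to 8.
    At 8: no left child.
    Visit 8.
    At 8: go right to 21.
      At 21: no left child.
      Visit 21.
      At 21: go right to 24.
        24 is a leaf — visit 24.
  Visit 38.
  At 38: go right to 25.
    At 25: go left to 37.
      37 is a leaf — visit 37.
    Visit 25.
    At 25: no right child.
Full in-order sequence: 35, 17, 15, 27, 11, 13, 5, 39, 8, 21, 24, 38, 37, 25.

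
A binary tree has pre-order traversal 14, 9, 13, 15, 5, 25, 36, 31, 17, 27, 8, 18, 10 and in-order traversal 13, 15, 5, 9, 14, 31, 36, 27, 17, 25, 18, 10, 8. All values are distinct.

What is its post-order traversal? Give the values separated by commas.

The first element of pre-order is the root; it splits in-order into left and right subtrees.
Root 14: left subtree has 4 nodes {13, 15, 5, 9}, right has 8 {31, 36, 27, 17, 25, 18, 10, 8}.
  Root 9: left subtree has 3 nodes {13, 15, 5}, right has 0 { }.
    Root 13: left subtree has 0 nodes { }, right has 2 {15, 5}.
      Root 15: left subtree has 0 nodes { }, right has 1 {5}.
  Root 25: left subtree has 4 nodes {31, 36, 27, 17}, right has 3 {18, 10, 8}.
    Root 36: left subtree has 1 node {31}, right has 2 {27, 17}.
      Root 17: left subtree has 1 node {27}, right has 0 { }.
    Root 8: left subtree has 2 nodes {18, 10}, right has 0 { }.
      Root 18: left subtree has 0 nodes { }, right has 1 {10}.

5, 15, 13, 9, 31, 27, 17, 36, 10, 18, 8, 25, 14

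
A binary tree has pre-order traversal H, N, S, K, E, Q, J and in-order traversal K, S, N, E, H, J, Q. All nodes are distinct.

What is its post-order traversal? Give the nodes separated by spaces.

K S E N J Q H

The first element of pre-order is the root; it splits in-order into left and right subtrees.
Root H: left subtree has 4 nodes {K, S, N, E}, right has 2 {J, Q}.
  Root N: left subtree has 2 nodes {K, S}, right has 1 {E}.
    Root S: left subtree has 1 node {K}, right has 0 { }.
  Root Q: left subtree has 1 node {J}, right has 0 { }.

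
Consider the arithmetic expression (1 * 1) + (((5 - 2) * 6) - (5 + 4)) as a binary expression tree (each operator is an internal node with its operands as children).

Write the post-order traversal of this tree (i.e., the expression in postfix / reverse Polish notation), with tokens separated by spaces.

1 1 * 5 2 - 6 * 5 4 + - +

Post-order on an expression tree gives postfix notation: for each operator, emit left operand, right operand, then the operator.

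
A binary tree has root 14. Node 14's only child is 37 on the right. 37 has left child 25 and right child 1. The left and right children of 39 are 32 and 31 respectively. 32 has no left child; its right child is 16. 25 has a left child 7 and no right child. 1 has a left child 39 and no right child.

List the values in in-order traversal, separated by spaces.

14 7 25 37 32 16 39 31 1

In-order visits the left subtree, then the node, then the right subtree.
At 14: no left child.
Visit 14.
At 14: go right to 37.
  At 37: go left to 25.
    At 25: go left to 7.
      7 is a leaf — visit 7.
    Visit 25.
    At 25: no right child.
  Visit 37.
  At 37: go right to 1.
    At 1: go left to 39.
      At 39: go left to 32.
        At 32: no left child.
        Visit 32.
        At 32: go right to 16.
          16 is a leaf — visit 16.
      Visit 39.
      At 39: go right to 31.
        31 is a leaf — visit 31.
    Visit 1.
    At 1: no right child.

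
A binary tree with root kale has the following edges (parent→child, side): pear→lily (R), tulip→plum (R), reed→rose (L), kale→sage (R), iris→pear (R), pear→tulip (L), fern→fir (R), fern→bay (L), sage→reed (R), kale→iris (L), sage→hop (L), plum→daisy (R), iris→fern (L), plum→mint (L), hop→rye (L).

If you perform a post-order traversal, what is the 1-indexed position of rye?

11

Post-order visits the left subtree, then the right subtree, then the node.
At kale: go left to iris.
  At iris: go left to fern.
    At fern: go left to bay.
      bay is a leaf — visit bay.
    At fern: go right to fir.
      fir is a leaf — visit fir.
    Visit fern.
  At iris: go right to pear.
    At pear: go left to tulip.
      At tulip: no left child.
      At tulip: go right to plum.
        At plum: go left to mint.
          mint is a leaf — visit mint.
        At plum: go right to daisy.
          daisy is a leaf — visit daisy.
        Visit plum.
      Visit tulip.
    At pear: go right to lily.
      lily is a leaf — visit lily.
    Visit pear.
  Visit iris.
At kale: go right to sage.
  At sage: go left to hop.
    At hop: go left to rye.
      rye is a leaf — visit rye.
    At hop: no right child.
    Visit hop.
  At sage: go right to reed.
    At reed: go left to rose.
      rose is a leaf — visit rose.
    At reed: no right child.
    Visit reed.
  Visit sage.
Visit kale.
Full post-order sequence: bay, fir, fern, mint, daisy, plum, tulip, lily, pear, iris, rye, hop, rose, reed, sage, kale.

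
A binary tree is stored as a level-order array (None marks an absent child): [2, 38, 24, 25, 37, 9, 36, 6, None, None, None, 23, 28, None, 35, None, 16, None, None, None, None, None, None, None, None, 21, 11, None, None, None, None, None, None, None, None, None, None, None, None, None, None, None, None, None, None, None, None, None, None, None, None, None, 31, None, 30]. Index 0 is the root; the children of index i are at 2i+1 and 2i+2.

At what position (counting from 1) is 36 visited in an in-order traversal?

In-order visits the left subtree, then the node, then the right subtree.
At 2: go left to 38.
  At 38: go left to 25.
    At 25: go left to 6.
      At 6: no left child.
      Visit 6.
      At 6: go right to 16.
        16 is a leaf — visit 16.
    Visit 25.
    At 25: no right child.
  Visit 38.
  At 38: go right to 37.
    37 is a leaf — visit 37.
Visit 2.
At 2: go right to 24.
  At 24: go left to 9.
    At 9: go left to 23.
      23 is a leaf — visit 23.
    Visit 9.
    At 9: go right to 28.
      At 28: go left to 21.
        At 21: no left child.
        Visit 21.
        At 21: go right to 31.
          31 is a leaf — visit 31.
      Visit 28.
      At 28: go right to 11.
        At 11: no left child.
        Visit 11.
        At 11: go right to 30.
          30 is a leaf — visit 30.
  Visit 24.
  At 24: go right to 36.
    At 36: no left child.
    Visit 36.
    At 36: go right to 35.
      35 is a leaf — visit 35.
Full in-order sequence: 6, 16, 25, 38, 37, 2, 23, 9, 21, 31, 28, 11, 30, 24, 36, 35.

15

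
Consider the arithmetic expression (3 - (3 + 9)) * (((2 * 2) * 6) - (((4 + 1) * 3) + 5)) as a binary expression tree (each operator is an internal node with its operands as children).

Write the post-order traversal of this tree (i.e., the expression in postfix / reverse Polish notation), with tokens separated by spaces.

Post-order on an expression tree gives postfix notation: for each operator, emit left operand, right operand, then the operator.

3 3 9 + - 2 2 * 6 * 4 1 + 3 * 5 + - *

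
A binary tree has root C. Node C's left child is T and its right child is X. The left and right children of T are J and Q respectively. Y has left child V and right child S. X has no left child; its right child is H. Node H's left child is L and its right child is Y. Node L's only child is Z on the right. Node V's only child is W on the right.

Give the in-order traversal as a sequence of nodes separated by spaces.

In-order visits the left subtree, then the node, then the right subtree.
At C: go left to T.
  At T: go left to J.
    J is a leaf — visit J.
  Visit T.
  At T: go right to Q.
    Q is a leaf — visit Q.
Visit C.
At C: go right to X.
  At X: no left child.
  Visit X.
  At X: go right to H.
    At H: go left to L.
      At L: no left child.
      Visit L.
      At L: go right to Z.
        Z is a leaf — visit Z.
    Visit H.
    At H: go right to Y.
      At Y: go left to V.
        At V: no left child.
        Visit V.
        At V: go right to W.
          W is a leaf — visit W.
      Visit Y.
      At Y: go right to S.
        S is a leaf — visit S.

J T Q C X L Z H V W Y S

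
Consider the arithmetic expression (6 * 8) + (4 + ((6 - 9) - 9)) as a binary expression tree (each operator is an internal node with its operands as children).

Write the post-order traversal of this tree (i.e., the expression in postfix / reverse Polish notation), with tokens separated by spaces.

Post-order on an expression tree gives postfix notation: for each operator, emit left operand, right operand, then the operator.

6 8 * 4 6 9 - 9 - + +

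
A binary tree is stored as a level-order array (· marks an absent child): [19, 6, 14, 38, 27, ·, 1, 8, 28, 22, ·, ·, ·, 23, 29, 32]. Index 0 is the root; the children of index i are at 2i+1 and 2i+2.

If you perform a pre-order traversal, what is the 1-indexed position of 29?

Pre-order visits the node, then its left subtree, then its right subtree.
Visit 19.
At 19: go left to 6.
  Visit 6.
  At 6: go left to 38.
    Visit 38.
    At 38: go left to 8.
      Visit 8.
      At 8: go left to 32.
        32 is a leaf — visit 32.
      At 8: no right child.
    At 38: go right to 28.
      28 is a leaf — visit 28.
  At 6: go right to 27.
    Visit 27.
    At 27: go left to 22.
      22 is a leaf — visit 22.
    At 27: no right child.
At 19: go right to 14.
  Visit 14.
  At 14: no left child.
  At 14: go right to 1.
    Visit 1.
    At 1: go left to 23.
      23 is a leaf — visit 23.
    At 1: go right to 29.
      29 is a leaf — visit 29.
Full pre-order sequence: 19, 6, 38, 8, 32, 28, 27, 22, 14, 1, 23, 29.

12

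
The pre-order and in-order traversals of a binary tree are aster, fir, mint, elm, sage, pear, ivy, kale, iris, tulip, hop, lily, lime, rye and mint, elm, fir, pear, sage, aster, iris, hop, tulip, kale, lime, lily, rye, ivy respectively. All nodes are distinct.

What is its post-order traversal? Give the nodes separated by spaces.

The first element of pre-order is the root; it splits in-order into left and right subtrees.
Root aster: left subtree has 5 nodes {mint, elm, fir, pear, sage}, right has 8 {iris, hop, tulip, kale, lime, lily, rye, ivy}.
  Root fir: left subtree has 2 nodes {mint, elm}, right has 2 {pear, sage}.
    Root mint: left subtree has 0 nodes { }, right has 1 {elm}.
    Root sage: left subtree has 1 node {pear}, right has 0 { }.
  Root ivy: left subtree has 7 nodes {iris, hop, tulip, kale, lime, lily, rye}, right has 0 { }.
    Root kale: left subtree has 3 nodes {iris, hop, tulip}, right has 3 {lime, lily, rye}.
      Root iris: left subtree has 0 nodes { }, right has 2 {hop, tulip}.
        Root tulip: left subtree has 1 node {hop}, right has 0 { }.
      Root lily: left subtree has 1 node {lime}, right has 1 {rye}.

elm mint pear sage fir hop tulip iris lime rye lily kale ivy aster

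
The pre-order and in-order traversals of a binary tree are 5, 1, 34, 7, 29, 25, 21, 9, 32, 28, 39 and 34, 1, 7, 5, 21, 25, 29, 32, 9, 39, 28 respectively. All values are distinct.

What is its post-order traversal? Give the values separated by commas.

The first element of pre-order is the root; it splits in-order into left and right subtrees.
Root 5: left subtree has 3 nodes {34, 1, 7}, right has 7 {21, 25, 29, 32, 9, 39, 28}.
  Root 1: left subtree has 1 node {34}, right has 1 {7}.
  Root 29: left subtree has 2 nodes {21, 25}, right has 4 {32, 9, 39, 28}.
    Root 25: left subtree has 1 node {21}, right has 0 { }.
    Root 9: left subtree has 1 node {32}, right has 2 {39, 28}.
      Root 28: left subtree has 1 node {39}, right has 0 { }.

34, 7, 1, 21, 25, 32, 39, 28, 9, 29, 5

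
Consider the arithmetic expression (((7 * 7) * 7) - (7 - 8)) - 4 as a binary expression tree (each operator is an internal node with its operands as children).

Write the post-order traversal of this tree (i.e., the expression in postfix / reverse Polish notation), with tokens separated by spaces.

Post-order on an expression tree gives postfix notation: for each operator, emit left operand, right operand, then the operator.

7 7 * 7 * 7 8 - - 4 -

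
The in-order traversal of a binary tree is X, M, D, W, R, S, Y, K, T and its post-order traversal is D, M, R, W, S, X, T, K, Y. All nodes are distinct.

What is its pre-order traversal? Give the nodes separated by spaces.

Y X S W M D R K T

The last element of post-order is the root; it splits in-order into left and right subtrees.
Root Y: left subtree has 6 nodes {X, M, D, W, R, S}, right has 2 {K, T}.
  Root X: left subtree has 0 nodes { }, right has 5 {M, D, W, R, S}.
    Root S: left subtree has 4 nodes {M, D, W, R}, right has 0 { }.
      Root W: left subtree has 2 nodes {M, D}, right has 1 {R}.
        Root M: left subtree has 0 nodes { }, right has 1 {D}.
  Root K: left subtree has 0 nodes { }, right has 1 {T}.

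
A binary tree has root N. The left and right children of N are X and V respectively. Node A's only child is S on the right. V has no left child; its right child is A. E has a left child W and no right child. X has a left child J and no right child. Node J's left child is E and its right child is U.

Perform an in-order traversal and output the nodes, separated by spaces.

In-order visits the left subtree, then the node, then the right subtree.
At N: go left to X.
  At X: go left to J.
    At J: go left to E.
      At E: go left to W.
        W is a leaf — visit W.
      Visit E.
      At E: no right child.
    Visit J.
    At J: go right to U.
      U is a leaf — visit U.
  Visit X.
  At X: no right child.
Visit N.
At N: go right to V.
  At V: no left child.
  Visit V.
  At V: go right to A.
    At A: no left child.
    Visit A.
    At A: go right to S.
      S is a leaf — visit S.

W E J U X N V A S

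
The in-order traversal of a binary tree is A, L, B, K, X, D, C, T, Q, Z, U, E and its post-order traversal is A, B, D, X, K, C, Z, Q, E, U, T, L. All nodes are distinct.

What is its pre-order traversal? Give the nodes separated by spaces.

The last element of post-order is the root; it splits in-order into left and right subtrees.
Root L: left subtree has 1 node {A}, right has 10 {B, K, X, D, C, T, Q, Z, U, E}.
  Root T: left subtree has 5 nodes {B, K, X, D, C}, right has 4 {Q, Z, U, E}.
    Root C: left subtree has 4 nodes {B, K, X, D}, right has 0 { }.
      Root K: left subtree has 1 node {B}, right has 2 {X, D}.
        Root X: left subtree has 0 nodes { }, right has 1 {D}.
    Root U: left subtree has 2 nodes {Q, Z}, right has 1 {E}.
      Root Q: left subtree has 0 nodes { }, right has 1 {Z}.

L A T C K B X D U Q Z E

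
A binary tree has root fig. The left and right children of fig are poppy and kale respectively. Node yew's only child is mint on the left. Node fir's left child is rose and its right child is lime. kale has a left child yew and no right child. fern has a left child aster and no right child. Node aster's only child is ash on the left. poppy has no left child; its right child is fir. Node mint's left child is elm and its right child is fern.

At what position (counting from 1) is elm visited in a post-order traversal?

5

Post-order visits the left subtree, then the right subtree, then the node.
At fig: go left to poppy.
  At poppy: no left child.
  At poppy: go right to fir.
    At fir: go left to rose.
      rose is a leaf — visit rose.
    At fir: go right to lime.
      lime is a leaf — visit lime.
    Visit fir.
  Visit poppy.
At fig: go right to kale.
  At kale: go left to yew.
    At yew: go left to mint.
      At mint: go left to elm.
        elm is a leaf — visit elm.
      At mint: go right to fern.
        At fern: go left to aster.
          At aster: go left to ash.
            ash is a leaf — visit ash.
          At aster: no right child.
          Visit aster.
        At fern: no right child.
        Visit fern.
      Visit mint.
    At yew: no right child.
    Visit yew.
  At kale: no right child.
  Visit kale.
Visit fig.
Full post-order sequence: rose, lime, fir, poppy, elm, ash, aster, fern, mint, yew, kale, fig.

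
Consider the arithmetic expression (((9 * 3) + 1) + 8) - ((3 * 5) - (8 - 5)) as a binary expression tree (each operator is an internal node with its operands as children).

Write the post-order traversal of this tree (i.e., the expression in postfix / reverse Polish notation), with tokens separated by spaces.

9 3 * 1 + 8 + 3 5 * 8 5 - - -

Post-order on an expression tree gives postfix notation: for each operator, emit left operand, right operand, then the operator.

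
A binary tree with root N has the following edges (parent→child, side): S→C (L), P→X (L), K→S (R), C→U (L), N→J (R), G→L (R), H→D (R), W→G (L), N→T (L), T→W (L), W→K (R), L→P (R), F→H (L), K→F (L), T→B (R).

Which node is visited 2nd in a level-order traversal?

Level-order visits nodes level by level from the root, left to right within each level.
Level 0: N
Level 1: T, J
Level 2: W, B
Level 3: G, K
Level 4: L, F, S
Level 5: P, H, C
Level 6: X, D, U
Full level-order sequence: N, T, J, W, B, G, K, L, F, S, P, H, C, X, D, U.

T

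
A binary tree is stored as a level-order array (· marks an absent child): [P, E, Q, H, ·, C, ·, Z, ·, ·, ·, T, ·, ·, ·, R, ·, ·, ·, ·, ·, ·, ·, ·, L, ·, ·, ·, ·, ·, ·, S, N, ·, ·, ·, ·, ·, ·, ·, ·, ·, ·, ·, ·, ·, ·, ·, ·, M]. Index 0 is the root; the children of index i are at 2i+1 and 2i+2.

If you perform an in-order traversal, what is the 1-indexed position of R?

2

In-order visits the left subtree, then the node, then the right subtree.
At P: go left to E.
  At E: go left to H.
    At H: go left to Z.
      At Z: go left to R.
        At R: go left to S.
          S is a leaf — visit S.
        Visit R.
        At R: go right to N.
          N is a leaf — visit N.
      Visit Z.
      At Z: no right child.
    Visit H.
    At H: no right child.
  Visit E.
  At E: no right child.
Visit P.
At P: go right to Q.
  At Q: go left to C.
    At C: go left to T.
      At T: no left child.
      Visit T.
      At T: go right to L.
        At L: go left to M.
          M is a leaf — visit M.
        Visit L.
        At L: no right child.
    Visit C.
    At C: no right child.
  Visit Q.
  At Q: no right child.
Full in-order sequence: S, R, N, Z, H, E, P, T, M, L, C, Q.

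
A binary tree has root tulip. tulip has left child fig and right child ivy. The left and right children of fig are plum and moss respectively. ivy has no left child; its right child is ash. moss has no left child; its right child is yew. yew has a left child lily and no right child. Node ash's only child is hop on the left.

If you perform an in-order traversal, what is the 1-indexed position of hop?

In-order visits the left subtree, then the node, then the right subtree.
At tulip: go left to fig.
  At fig: go left to plum.
    plum is a leaf — visit plum.
  Visit fig.
  At fig: go right to moss.
    At moss: no left child.
    Visit moss.
    At moss: go right to yew.
      At yew: go left to lily.
        lily is a leaf — visit lily.
      Visit yew.
      At yew: no right child.
Visit tulip.
At tulip: go right to ivy.
  At ivy: no left child.
  Visit ivy.
  At ivy: go right to ash.
    At ash: go left to hop.
      hop is a leaf — visit hop.
    Visit ash.
    At ash: no right child.
Full in-order sequence: plum, fig, moss, lily, yew, tulip, ivy, hop, ash.

8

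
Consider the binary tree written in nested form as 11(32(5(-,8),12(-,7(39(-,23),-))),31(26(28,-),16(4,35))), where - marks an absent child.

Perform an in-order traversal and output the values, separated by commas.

In-order visits the left subtree, then the node, then the right subtree.
At 11: go left to 32.
  At 32: go left to 5.
    At 5: no left child.
    Visit 5.
    At 5: go right to 8.
      8 is a leaf — visit 8.
  Visit 32.
  At 32: go right to 12.
    At 12: no left child.
    Visit 12.
    At 12: go right to 7.
      At 7: go left to 39.
        At 39: no left child.
        Visit 39.
        At 39: go right to 23.
          23 is a leaf — visit 23.
      Visit 7.
      At 7: no right child.
Visit 11.
At 11: go right to 31.
  At 31: go left to 26.
    At 26: go left to 28.
      28 is a leaf — visit 28.
    Visit 26.
    At 26: no right child.
  Visit 31.
  At 31: go right to 16.
    At 16: go left to 4.
      4 is a leaf — visit 4.
    Visit 16.
    At 16: go right to 35.
      35 is a leaf — visit 35.

5, 8, 32, 12, 39, 23, 7, 11, 28, 26, 31, 4, 16, 35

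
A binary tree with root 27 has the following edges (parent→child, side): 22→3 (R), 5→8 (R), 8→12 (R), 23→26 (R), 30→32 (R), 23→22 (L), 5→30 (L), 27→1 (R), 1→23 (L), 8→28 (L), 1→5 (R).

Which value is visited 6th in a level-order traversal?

26

Level-order visits nodes level by level from the root, left to right within each level.
Level 0: 27
Level 1: 1
Level 2: 23, 5
Level 3: 22, 26, 30, 8
Level 4: 3, 32, 28, 12
Full level-order sequence: 27, 1, 23, 5, 22, 26, 30, 8, 3, 32, 28, 12.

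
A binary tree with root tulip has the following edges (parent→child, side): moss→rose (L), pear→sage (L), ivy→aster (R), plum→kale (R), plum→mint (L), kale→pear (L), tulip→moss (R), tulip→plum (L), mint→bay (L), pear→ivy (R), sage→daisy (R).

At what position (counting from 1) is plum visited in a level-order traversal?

2

Level-order visits nodes level by level from the root, left to right within each level.
Level 0: tulip
Level 1: plum, moss
Level 2: mint, kale, rose
Level 3: bay, pear
Level 4: sage, ivy
Level 5: daisy, aster
Full level-order sequence: tulip, plum, moss, mint, kale, rose, bay, pear, sage, ivy, daisy, aster.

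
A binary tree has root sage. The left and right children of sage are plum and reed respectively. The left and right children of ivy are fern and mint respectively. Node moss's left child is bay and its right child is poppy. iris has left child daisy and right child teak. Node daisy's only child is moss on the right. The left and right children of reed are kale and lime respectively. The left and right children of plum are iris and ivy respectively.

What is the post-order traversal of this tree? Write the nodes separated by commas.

bay, poppy, moss, daisy, teak, iris, fern, mint, ivy, plum, kale, lime, reed, sage

Post-order visits the left subtree, then the right subtree, then the node.
At sage: go left to plum.
  At plum: go left to iris.
    At iris: go left to daisy.
      At daisy: no left child.
      At daisy: go right to moss.
        At moss: go left to bay.
          bay is a leaf — visit bay.
        At moss: go right to poppy.
          poppy is a leaf — visit poppy.
        Visit moss.
      Visit daisy.
    At iris: go right to teak.
      teak is a leaf — visit teak.
    Visit iris.
  At plum: go right to ivy.
    At ivy: go left to fern.
      fern is a leaf — visit fern.
    At ivy: go right to mint.
      mint is a leaf — visit mint.
    Visit ivy.
  Visit plum.
At sage: go right to reed.
  At reed: go left to kale.
    kale is a leaf — visit kale.
  At reed: go right to lime.
    lime is a leaf — visit lime.
  Visit reed.
Visit sage.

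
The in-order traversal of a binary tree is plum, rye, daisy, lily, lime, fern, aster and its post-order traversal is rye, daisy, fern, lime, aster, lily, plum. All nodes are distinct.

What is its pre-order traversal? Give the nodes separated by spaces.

plum lily daisy rye aster lime fern

The last element of post-order is the root; it splits in-order into left and right subtrees.
Root plum: left subtree has 0 nodes { }, right has 6 {rye, daisy, lily, lime, fern, aster}.
  Root lily: left subtree has 2 nodes {rye, daisy}, right has 3 {lime, fern, aster}.
    Root daisy: left subtree has 1 node {rye}, right has 0 { }.
    Root aster: left subtree has 2 nodes {lime, fern}, right has 0 { }.
      Root lime: left subtree has 0 nodes { }, right has 1 {fern}.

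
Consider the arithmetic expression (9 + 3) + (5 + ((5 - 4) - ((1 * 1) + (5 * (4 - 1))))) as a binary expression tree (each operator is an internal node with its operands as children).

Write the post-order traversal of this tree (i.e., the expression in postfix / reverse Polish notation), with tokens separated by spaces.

9 3 + 5 5 4 - 1 1 * 5 4 1 - * + - + +

Post-order on an expression tree gives postfix notation: for each operator, emit left operand, right operand, then the operator.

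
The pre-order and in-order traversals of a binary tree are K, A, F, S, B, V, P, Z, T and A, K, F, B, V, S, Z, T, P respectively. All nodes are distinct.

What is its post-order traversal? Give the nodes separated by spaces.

A V B T Z P S F K

The first element of pre-order is the root; it splits in-order into left and right subtrees.
Root K: left subtree has 1 node {A}, right has 7 {F, B, V, S, Z, T, P}.
  Root F: left subtree has 0 nodes { }, right has 6 {B, V, S, Z, T, P}.
    Root S: left subtree has 2 nodes {B, V}, right has 3 {Z, T, P}.
      Root B: left subtree has 0 nodes { }, right has 1 {V}.
      Root P: left subtree has 2 nodes {Z, T}, right has 0 { }.
        Root Z: left subtree has 0 nodes { }, right has 1 {T}.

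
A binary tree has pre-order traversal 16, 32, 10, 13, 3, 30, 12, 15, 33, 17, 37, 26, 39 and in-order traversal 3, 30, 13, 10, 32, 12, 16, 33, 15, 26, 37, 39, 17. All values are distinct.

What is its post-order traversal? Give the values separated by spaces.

The first element of pre-order is the root; it splits in-order into left and right subtrees.
Root 16: left subtree has 6 nodes {3, 30, 13, 10, 32, 12}, right has 6 {33, 15, 26, 37, 39, 17}.
  Root 32: left subtree has 4 nodes {3, 30, 13, 10}, right has 1 {12}.
    Root 10: left subtree has 3 nodes {3, 30, 13}, right has 0 { }.
      Root 13: left subtree has 2 nodes {3, 30}, right has 0 { }.
        Root 3: left subtree has 0 nodes { }, right has 1 {30}.
  Root 15: left subtree has 1 node {33}, right has 4 {26, 37, 39, 17}.
    Root 17: left subtree has 3 nodes {26, 37, 39}, right has 0 { }.
      Root 37: left subtree has 1 node {26}, right has 1 {39}.

30 3 13 10 12 32 33 26 39 37 17 15 16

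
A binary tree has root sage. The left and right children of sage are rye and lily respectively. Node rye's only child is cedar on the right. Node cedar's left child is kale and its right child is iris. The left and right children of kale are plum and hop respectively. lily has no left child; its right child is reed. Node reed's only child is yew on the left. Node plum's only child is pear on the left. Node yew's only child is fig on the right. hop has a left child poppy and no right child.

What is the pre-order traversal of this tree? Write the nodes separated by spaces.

sage rye cedar kale plum pear hop poppy iris lily reed yew fig

Pre-order visits the node, then its left subtree, then its right subtree.
Visit sage.
At sage: go left to rye.
  Visit rye.
  At rye: no left child.
  At rye: go right to cedar.
    Visit cedar.
    At cedar: go left to kale.
      Visit kale.
      At kale: go left to plum.
        Visit plum.
        At plum: go left to pear.
          pear is a leaf — visit pear.
        At plum: no right child.
      At kale: go right to hop.
        Visit hop.
        At hop: go left to poppy.
          poppy is a leaf — visit poppy.
        At hop: no right child.
    At cedar: go right to iris.
      iris is a leaf — visit iris.
At sage: go right to lily.
  Visit lily.
  At lily: no left child.
  At lily: go right to reed.
    Visit reed.
    At reed: go left to yew.
      Visit yew.
      At yew: no left child.
      At yew: go right to fig.
        fig is a leaf — visit fig.
    At reed: no right child.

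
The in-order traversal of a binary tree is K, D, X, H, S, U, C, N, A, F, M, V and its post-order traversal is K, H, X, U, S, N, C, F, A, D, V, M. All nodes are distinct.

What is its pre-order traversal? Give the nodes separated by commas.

M, D, K, A, C, S, X, H, U, N, F, V

The last element of post-order is the root; it splits in-order into left and right subtrees.
Root M: left subtree has 10 nodes {K, D, X, H, S, U, C, N, A, F}, right has 1 {V}.
  Root D: left subtree has 1 node {K}, right has 8 {X, H, S, U, C, N, A, F}.
    Root A: left subtree has 6 nodes {X, H, S, U, C, N}, right has 1 {F}.
      Root C: left subtree has 4 nodes {X, H, S, U}, right has 1 {N}.
        Root S: left subtree has 2 nodes {X, H}, right has 1 {U}.
          Root X: left subtree has 0 nodes { }, right has 1 {H}.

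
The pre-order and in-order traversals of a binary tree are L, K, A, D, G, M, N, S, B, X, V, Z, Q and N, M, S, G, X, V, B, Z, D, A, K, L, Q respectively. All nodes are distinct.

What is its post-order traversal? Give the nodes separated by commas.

N, S, M, V, X, Z, B, G, D, A, K, Q, L

The first element of pre-order is the root; it splits in-order into left and right subtrees.
Root L: left subtree has 11 nodes {N, M, S, G, X, V, B, Z, D, A, K}, right has 1 {Q}.
  Root K: left subtree has 10 nodes {N, M, S, G, X, V, B, Z, D, A}, right has 0 { }.
    Root A: left subtree has 9 nodes {N, M, S, G, X, V, B, Z, D}, right has 0 { }.
      Root D: left subtree has 8 nodes {N, M, S, G, X, V, B, Z}, right has 0 { }.
        Root G: left subtree has 3 nodes {N, M, S}, right has 4 {X, V, B, Z}.
          Root M: left subtree has 1 node {N}, right has 1 {S}.
          Root B: left subtree has 2 nodes {X, V}, right has 1 {Z}.
            Root X: left subtree has 0 nodes { }, right has 1 {V}.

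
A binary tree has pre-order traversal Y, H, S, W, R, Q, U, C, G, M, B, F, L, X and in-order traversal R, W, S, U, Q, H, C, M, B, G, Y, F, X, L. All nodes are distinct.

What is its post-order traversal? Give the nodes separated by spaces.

R W U Q S B M G C H X L F Y

The first element of pre-order is the root; it splits in-order into left and right subtrees.
Root Y: left subtree has 10 nodes {R, W, S, U, Q, H, C, M, B, G}, right has 3 {F, X, L}.
  Root H: left subtree has 5 nodes {R, W, S, U, Q}, right has 4 {C, M, B, G}.
    Root S: left subtree has 2 nodes {R, W}, right has 2 {U, Q}.
      Root W: left subtree has 1 node {R}, right has 0 { }.
      Root Q: left subtree has 1 node {U}, right has 0 { }.
    Root C: left subtree has 0 nodes { }, right has 3 {M, B, G}.
      Root G: left subtree has 2 nodes {M, B}, right has 0 { }.
        Root M: left subtree has 0 nodes { }, right has 1 {B}.
  Root F: left subtree has 0 nodes { }, right has 2 {X, L}.
    Root L: left subtree has 1 node {X}, right has 0 { }.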